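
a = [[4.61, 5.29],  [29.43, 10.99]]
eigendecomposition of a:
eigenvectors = [[-0.48,-0.31],[0.88,-0.95]]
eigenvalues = [-5.08, 20.68]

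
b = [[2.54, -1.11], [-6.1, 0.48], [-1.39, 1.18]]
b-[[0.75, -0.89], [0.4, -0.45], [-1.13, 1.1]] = [[1.79, -0.22], [-6.5, 0.93], [-0.26, 0.08]]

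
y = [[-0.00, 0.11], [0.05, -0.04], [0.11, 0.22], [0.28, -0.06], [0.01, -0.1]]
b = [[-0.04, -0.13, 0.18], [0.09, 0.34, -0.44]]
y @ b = [[0.01, 0.04, -0.05], [-0.01, -0.02, 0.03], [0.02, 0.06, -0.08], [-0.02, -0.06, 0.08], [-0.01, -0.04, 0.05]]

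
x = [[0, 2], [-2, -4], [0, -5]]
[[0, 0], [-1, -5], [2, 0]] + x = [[0, 2], [-3, -9], [2, -5]]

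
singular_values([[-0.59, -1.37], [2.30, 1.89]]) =[3.27, 0.62]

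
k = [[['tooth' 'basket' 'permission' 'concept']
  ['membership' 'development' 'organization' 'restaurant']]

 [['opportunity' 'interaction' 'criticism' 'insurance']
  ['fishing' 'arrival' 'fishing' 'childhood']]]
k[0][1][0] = 'membership'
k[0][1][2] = 'organization'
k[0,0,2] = 'permission'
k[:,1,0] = ['membership', 'fishing']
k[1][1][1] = 'arrival'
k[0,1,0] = 'membership'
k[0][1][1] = 'development'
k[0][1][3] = 'restaurant'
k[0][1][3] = 'restaurant'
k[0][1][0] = 'membership'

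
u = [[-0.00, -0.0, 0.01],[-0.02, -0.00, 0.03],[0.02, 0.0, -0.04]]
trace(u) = -0.04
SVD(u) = [[-0.15, 0.80, 0.58], [-0.62, -0.53, 0.58], [0.77, -0.27, 0.58]] @ diag([0.05800285939252757, 0.005972294558264531, 1.3409006750024847e-19]) @ [[0.48,0.0,-0.88],[0.88,0.00,0.48],[0.0,-1.00,0.00]]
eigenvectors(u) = [[0.0, 0.55, -0.17], [1.0, -0.80, -0.60], [0.00, 0.25, 0.78]]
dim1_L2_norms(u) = [0.01, 0.04, 0.04]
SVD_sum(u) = [[-0.00, 0.0, 0.01],[-0.02, 0.00, 0.03],[0.02, 0.0, -0.04]] + [[0.00, 0.0, 0.00], [-0.0, 0.0, -0.00], [-0.00, 0.0, -0.00]] + [[0.00, -0.00, 0.00], [0.00, -0.00, 0.0], [0.00, -0.00, 0.0]]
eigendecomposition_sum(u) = [[-0.00, -0.00, -0.00], [-0.00, -0.00, -0.0], [-0.00, -0.0, -0.00]] + [[0.0,0.00,0.0], [-0.01,0.00,-0.0], [0.00,0.00,0.0]] + [[-0.0, -0.0, 0.01], [-0.01, -0.0, 0.03], [0.02, -0.00, -0.04]]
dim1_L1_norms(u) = [0.01, 0.05, 0.06]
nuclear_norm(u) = 0.06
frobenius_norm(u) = 0.06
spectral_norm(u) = 0.06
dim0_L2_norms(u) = [0.03, 0.0, 0.05]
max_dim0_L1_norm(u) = 0.08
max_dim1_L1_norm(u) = 0.06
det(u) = 0.00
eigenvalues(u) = [-0.0, 0.0, -0.04]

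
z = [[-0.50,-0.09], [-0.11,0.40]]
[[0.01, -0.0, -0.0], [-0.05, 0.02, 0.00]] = z @ [[-0.0, 0.00, 0.00], [-0.12, 0.04, 0.01]]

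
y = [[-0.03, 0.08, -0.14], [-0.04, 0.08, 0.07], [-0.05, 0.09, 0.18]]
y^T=[[-0.03, -0.04, -0.05], [0.08, 0.08, 0.09], [-0.14, 0.07, 0.18]]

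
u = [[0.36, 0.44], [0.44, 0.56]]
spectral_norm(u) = 0.91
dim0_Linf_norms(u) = [0.44, 0.56]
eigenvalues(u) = [0.01, 0.91]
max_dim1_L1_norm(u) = 1.0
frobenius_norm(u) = 0.91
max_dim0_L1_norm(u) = 1.0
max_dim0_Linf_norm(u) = 0.56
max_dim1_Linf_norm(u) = 0.56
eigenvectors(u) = [[-0.78, -0.62], [0.62, -0.78]]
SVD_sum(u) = [[0.35, 0.44], [0.44, 0.56]] + [[0.01, -0.0], [-0.0, 0.0]]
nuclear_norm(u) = 0.92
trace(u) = 0.92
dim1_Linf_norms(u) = [0.44, 0.56]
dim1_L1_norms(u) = [0.8, 1.0]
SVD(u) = [[-0.62, -0.78], [-0.78, 0.62]] @ diag([0.9112205669071392, 0.00877943309286085]) @ [[-0.62,-0.78],  [-0.78,0.62]]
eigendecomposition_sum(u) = [[0.01, -0.00],[-0.00, 0.00]] + [[0.35, 0.44], [0.44, 0.56]]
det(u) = 0.01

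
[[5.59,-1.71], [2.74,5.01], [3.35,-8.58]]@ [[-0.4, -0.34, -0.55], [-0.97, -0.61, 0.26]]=[[-0.58, -0.86, -3.52],[-5.96, -3.99, -0.20],[6.98, 4.09, -4.07]]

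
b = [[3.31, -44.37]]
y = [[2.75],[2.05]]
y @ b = [[9.1, -122.02], [6.79, -90.96]]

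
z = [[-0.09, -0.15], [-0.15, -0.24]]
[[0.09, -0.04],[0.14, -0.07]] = z @ [[-0.28, 0.87], [-0.41, -0.26]]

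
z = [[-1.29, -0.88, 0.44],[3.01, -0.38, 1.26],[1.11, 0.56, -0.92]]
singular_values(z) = [3.53, 1.8, 0.36]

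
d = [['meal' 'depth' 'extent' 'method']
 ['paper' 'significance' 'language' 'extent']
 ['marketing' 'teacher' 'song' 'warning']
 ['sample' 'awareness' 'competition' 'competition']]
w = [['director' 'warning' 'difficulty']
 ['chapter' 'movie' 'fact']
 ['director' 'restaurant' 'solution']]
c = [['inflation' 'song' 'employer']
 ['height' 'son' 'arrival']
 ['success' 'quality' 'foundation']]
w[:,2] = ['difficulty', 'fact', 'solution']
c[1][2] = 'arrival'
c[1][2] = 'arrival'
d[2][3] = 'warning'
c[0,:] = ['inflation', 'song', 'employer']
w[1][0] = 'chapter'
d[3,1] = 'awareness'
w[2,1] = 'restaurant'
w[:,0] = ['director', 'chapter', 'director']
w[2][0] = 'director'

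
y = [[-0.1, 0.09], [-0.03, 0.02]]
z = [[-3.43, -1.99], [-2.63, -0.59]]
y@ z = [[0.11, 0.15], [0.05, 0.05]]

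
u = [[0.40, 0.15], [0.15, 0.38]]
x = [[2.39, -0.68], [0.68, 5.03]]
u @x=[[1.06, 0.48], [0.62, 1.81]]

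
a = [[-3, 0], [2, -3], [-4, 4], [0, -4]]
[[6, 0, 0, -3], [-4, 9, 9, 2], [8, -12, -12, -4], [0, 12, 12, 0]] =a @ [[-2, 0, 0, 1], [0, -3, -3, 0]]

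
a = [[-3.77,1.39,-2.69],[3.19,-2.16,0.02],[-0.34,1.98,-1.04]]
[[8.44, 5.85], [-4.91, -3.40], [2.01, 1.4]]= a @ [[-1.39, -0.96], [0.21, 0.15], [-1.08, -0.75]]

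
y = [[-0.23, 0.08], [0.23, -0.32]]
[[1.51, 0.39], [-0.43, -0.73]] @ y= [[-0.26, -0.0], [-0.07, 0.2]]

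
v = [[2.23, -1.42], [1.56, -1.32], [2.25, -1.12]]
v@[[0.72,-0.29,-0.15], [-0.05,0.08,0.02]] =[[1.68, -0.76, -0.36], [1.19, -0.56, -0.26], [1.68, -0.74, -0.36]]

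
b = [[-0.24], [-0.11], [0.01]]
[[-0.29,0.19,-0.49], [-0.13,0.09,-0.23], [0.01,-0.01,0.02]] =b @ [[1.21, -0.8, 2.05]]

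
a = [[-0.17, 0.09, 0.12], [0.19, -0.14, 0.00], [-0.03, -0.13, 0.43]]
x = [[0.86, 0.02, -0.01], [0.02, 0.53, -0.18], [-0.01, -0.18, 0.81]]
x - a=[[1.03, -0.07, -0.13], [-0.17, 0.67, -0.18], [0.02, -0.05, 0.38]]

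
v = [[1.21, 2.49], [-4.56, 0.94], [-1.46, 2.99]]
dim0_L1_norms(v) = [7.23, 6.42]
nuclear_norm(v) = 8.85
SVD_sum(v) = [[-0.03, 0.02], [-4.02, 2.02], [-2.37, 1.19]] + [[1.24,2.47], [-0.54,-1.08], [0.91,1.80]]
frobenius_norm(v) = 6.36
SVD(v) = [[0.01, -0.76], [0.86, 0.33], [0.51, -0.55]] @ diag([5.217989865355035, 3.6312094080419173]) @ [[-0.89, 0.45], [-0.45, -0.89]]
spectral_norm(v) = 5.22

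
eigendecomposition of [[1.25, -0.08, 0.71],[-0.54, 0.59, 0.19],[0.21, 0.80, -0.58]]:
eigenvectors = [[(-0.55-0.25j), (-0.55+0.25j), (-0.32+0j)], [0.74+0.00j, 0.74-0.00j, -0.24+0.00j], [0.29-0.06j, (0.29+0.06j), 0.92+0.00j]]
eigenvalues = [(1.06+0.16j), (1.06-0.16j), (-0.86+0j)]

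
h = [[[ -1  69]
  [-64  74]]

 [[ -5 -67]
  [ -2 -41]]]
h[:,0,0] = [-1, -5]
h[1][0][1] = -67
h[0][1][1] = 74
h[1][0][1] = -67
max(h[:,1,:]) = 74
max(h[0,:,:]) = 74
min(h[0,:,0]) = -64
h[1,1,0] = -2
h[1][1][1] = -41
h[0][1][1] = 74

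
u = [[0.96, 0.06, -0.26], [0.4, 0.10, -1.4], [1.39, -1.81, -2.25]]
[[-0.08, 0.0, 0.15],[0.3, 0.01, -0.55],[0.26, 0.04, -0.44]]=u @ [[-0.15, 0.00, 0.29], [0.05, -0.01, -0.12], [-0.25, -0.01, 0.47]]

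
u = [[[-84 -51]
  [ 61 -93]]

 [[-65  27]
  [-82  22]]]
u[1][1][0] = -82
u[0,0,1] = -51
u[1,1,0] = -82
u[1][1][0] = -82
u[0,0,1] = -51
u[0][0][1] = -51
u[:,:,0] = [[-84, 61], [-65, -82]]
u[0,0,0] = -84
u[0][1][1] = -93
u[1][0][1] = 27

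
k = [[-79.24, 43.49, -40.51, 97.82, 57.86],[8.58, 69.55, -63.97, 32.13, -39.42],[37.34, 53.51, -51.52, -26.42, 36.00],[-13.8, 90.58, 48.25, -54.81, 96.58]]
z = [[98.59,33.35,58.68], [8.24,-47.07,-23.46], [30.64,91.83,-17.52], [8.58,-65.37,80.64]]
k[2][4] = 36.0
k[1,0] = 8.58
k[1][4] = -39.42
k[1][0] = 8.58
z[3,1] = -65.37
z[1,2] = -23.46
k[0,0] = -79.24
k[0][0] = -79.24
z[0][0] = 98.59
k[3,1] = 90.58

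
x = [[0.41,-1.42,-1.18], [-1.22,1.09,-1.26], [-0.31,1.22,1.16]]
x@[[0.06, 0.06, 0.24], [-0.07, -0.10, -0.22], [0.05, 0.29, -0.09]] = [[0.06, -0.18, 0.52],  [-0.21, -0.55, -0.42],  [-0.05, 0.20, -0.45]]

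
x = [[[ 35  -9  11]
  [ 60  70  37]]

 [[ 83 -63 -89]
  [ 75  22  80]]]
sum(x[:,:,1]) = 20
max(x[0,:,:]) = 70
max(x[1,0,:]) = 83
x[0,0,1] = -9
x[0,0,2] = 11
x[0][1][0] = 60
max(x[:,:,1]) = 70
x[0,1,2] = 37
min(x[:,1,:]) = 22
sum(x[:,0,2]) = -78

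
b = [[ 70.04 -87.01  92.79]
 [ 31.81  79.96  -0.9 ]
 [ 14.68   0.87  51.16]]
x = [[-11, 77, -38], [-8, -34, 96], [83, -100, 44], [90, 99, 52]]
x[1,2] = 96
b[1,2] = -0.9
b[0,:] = [70.04, -87.01, 92.79]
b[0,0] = 70.04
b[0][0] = 70.04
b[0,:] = [70.04, -87.01, 92.79]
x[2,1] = -100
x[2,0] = 83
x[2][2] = 44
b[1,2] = -0.9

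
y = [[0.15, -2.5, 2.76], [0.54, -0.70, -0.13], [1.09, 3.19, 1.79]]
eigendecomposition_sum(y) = [[0.87+0.00j,  (0.97+0j),  (1.81-0j)],[0.09+0.00j,  (0.1+0j),  0.19-0.00j],[(0.99+0j),  (1.11+0j),  (2.07-0j)]] + [[(-0.36+0.52j), (-1.73-1.35j), 0.47-0.33j], [0.22+0.10j, (-0.4+0.76j), -0.16-0.16j], [(0.05-0.3j), (1.04+0.24j), (-0.14+0.24j)]] + [[-0.36-0.52j,-1.73+1.35j,0.47+0.33j], [0.22-0.10j,-0.40-0.76j,(-0.16+0.16j)], [0.05+0.30j,(1.04-0.24j),-0.14-0.24j]]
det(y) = 9.51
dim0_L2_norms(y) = [1.23, 4.11, 3.29]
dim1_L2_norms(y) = [3.73, 0.89, 3.82]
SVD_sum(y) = [[-0.42, -2.69, 0.30], [-0.09, -0.58, 0.07], [0.47, 3.05, -0.34]] + [[0.62, 0.18, 2.44], [-0.01, -0.00, -0.04], [0.55, 0.16, 2.15]] + [[-0.05, 0.01, 0.01], [0.64, -0.12, -0.15], [0.07, -0.01, -0.02]]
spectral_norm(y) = 4.18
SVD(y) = [[-0.66, -0.75, 0.08], [-0.14, 0.01, -0.99], [0.74, -0.66, -0.11]] @ diag([4.1785862392358135, 3.3674933368004822, 0.6755040102571214]) @ [[0.15, 0.98, -0.11], [-0.25, -0.07, -0.97], [-0.96, 0.17, 0.23]]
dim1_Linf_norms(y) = [2.76, 0.7, 3.19]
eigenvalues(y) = [(3.04+0j), (-0.9+1.52j), (-0.9-1.52j)]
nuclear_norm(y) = 8.22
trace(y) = 1.24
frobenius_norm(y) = 5.41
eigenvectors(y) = [[(-0.66+0j), (-0.85+0j), -0.85-0.00j], [-0.07+0.00j, 0.06+0.33j, 0.06-0.33j], [(-0.75+0j), 0.37-0.17j, 0.37+0.17j]]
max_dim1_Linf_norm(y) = 3.19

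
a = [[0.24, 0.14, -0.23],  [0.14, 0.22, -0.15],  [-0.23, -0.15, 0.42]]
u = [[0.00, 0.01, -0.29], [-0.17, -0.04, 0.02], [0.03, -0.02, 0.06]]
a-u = [[0.24, 0.13, 0.06], [0.31, 0.26, -0.17], [-0.26, -0.13, 0.36]]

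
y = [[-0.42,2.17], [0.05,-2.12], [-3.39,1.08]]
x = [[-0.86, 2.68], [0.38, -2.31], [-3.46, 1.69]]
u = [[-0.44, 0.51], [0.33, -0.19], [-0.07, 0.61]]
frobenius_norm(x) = 5.31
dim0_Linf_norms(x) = [3.46, 2.68]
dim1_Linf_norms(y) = [2.17, 2.12, 3.39]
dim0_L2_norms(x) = [3.59, 3.92]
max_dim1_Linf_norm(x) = 3.46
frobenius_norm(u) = 0.99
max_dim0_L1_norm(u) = 1.31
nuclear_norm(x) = 7.06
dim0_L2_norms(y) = [3.42, 3.22]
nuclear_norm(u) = 1.26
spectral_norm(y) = 3.97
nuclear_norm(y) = 6.48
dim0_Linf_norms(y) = [3.39, 2.17]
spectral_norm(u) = 0.93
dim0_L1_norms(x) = [4.7, 6.68]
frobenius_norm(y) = 4.69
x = y + u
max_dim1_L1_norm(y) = 4.47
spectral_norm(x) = 4.82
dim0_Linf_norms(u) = [0.44, 0.61]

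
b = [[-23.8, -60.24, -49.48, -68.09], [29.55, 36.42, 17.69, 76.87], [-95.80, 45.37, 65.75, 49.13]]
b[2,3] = 49.13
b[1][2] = 17.69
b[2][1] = 45.37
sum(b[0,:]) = -201.61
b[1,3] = 76.87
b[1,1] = 36.42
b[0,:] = [-23.8, -60.24, -49.48, -68.09]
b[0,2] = -49.48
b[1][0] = 29.55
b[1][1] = 36.42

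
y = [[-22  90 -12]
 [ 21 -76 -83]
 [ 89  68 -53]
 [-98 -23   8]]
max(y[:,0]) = 89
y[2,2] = -53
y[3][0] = -98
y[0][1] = 90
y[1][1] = -76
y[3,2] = 8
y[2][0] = 89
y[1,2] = -83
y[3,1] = -23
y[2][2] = -53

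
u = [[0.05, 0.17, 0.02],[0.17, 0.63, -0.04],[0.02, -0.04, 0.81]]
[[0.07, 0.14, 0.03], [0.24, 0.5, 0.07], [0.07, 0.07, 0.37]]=u@ [[0.58, 0.23, 0.08], [0.23, 0.74, 0.12], [0.08, 0.12, 0.46]]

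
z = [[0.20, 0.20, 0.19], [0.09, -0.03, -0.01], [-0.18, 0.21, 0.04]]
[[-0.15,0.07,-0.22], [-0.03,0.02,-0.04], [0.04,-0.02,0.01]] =z@[[-0.41, 0.21, -0.58],[-0.14, 0.04, -0.45],[-0.21, 0.13, -0.07]]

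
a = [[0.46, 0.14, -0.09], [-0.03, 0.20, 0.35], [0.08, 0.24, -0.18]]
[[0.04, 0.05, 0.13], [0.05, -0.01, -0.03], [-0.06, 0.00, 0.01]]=a @ [[0.18, 0.13, 0.29],[-0.13, -0.03, -0.05],[0.23, 0.01, -0.02]]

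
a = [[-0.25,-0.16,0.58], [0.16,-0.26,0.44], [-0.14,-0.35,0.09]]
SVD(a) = [[-0.75, 0.27, -0.60],[-0.58, -0.71, 0.40],[-0.32, 0.65, 0.69]] @ diag([0.8258823357555972, 0.30159979772672924, 0.29741541570348157]) @ [[0.17, 0.46, -0.87], [-0.90, -0.28, -0.33], [0.40, -0.84, -0.37]]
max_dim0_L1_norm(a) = 1.11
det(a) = -0.07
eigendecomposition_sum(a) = [[(-0.17-0j), 0.14-0.00j, (0.1-0j)], [(0.13+0j), (-0.1+0j), (-0.07+0j)], [(0.05+0j), (-0.04+0j), -0.03+0.00j]] + [[(-0.04+0.1j), (-0.15+0.1j), 0.24+0.11j], [0.02+0.11j, -0.08+0.16j, 0.25-0.03j], [(-0.1+0.03j), (-0.15-0.05j), 0.06+0.23j]] + [[-0.04-0.10j, (-0.15-0.1j), 0.24-0.11j], [(0.02-0.11j), -0.08-0.16j, (0.25+0.03j)], [(-0.1-0.03j), -0.15+0.05j, 0.06-0.23j]]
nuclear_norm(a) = 1.42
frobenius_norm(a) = 0.93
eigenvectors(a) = [[0.79+0.00j, -0.60+0.00j, (-0.6-0j)],[-0.57+0.00j, -0.50+0.29j, (-0.5-0.29j)],[-0.23+0.00j, -0.34-0.43j, (-0.34+0.43j)]]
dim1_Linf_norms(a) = [0.58, 0.44, 0.35]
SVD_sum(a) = [[-0.11, -0.29, 0.54],[-0.08, -0.22, 0.41],[-0.04, -0.12, 0.23]] + [[-0.07, -0.02, -0.03], [0.19, 0.06, 0.07], [-0.18, -0.06, -0.06]] + [[-0.07, 0.15, 0.07], [0.05, -0.10, -0.04], [0.08, -0.17, -0.08]]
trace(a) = -0.42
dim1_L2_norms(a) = [0.65, 0.54, 0.39]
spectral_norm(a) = 0.83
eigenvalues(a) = [(-0.3+0j), (-0.06+0.49j), (-0.06-0.49j)]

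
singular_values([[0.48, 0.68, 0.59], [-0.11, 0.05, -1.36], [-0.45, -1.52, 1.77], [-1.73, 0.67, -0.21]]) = [2.65, 1.86, 1.25]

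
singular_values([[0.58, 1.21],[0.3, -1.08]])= [1.64, 0.6]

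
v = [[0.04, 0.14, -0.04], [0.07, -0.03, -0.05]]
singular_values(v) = [0.15, 0.09]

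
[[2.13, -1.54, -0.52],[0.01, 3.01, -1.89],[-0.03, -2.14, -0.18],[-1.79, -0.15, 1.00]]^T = [[2.13, 0.01, -0.03, -1.79], [-1.54, 3.01, -2.14, -0.15], [-0.52, -1.89, -0.18, 1.0]]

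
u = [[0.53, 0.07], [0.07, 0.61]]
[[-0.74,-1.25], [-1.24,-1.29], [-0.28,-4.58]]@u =[[-0.48, -0.81], [-0.75, -0.87], [-0.47, -2.81]]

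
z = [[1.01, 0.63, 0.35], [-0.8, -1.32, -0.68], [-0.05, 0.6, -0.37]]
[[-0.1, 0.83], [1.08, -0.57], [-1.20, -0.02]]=z @ [[0.64, 0.90], [-1.54, -0.04], [0.65, -0.14]]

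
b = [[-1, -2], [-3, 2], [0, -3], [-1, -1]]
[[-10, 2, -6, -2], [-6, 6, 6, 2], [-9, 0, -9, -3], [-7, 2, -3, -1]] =b @[[4, -2, 0, 0], [3, 0, 3, 1]]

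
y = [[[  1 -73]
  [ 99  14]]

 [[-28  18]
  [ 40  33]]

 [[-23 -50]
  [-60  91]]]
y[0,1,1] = 14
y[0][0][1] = -73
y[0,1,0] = 99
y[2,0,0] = -23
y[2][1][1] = 91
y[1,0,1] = 18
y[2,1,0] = -60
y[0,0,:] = [1, -73]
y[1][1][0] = 40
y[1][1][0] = 40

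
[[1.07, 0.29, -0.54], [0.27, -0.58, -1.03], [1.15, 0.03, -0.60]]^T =[[1.07, 0.27, 1.15], [0.29, -0.58, 0.03], [-0.54, -1.03, -0.60]]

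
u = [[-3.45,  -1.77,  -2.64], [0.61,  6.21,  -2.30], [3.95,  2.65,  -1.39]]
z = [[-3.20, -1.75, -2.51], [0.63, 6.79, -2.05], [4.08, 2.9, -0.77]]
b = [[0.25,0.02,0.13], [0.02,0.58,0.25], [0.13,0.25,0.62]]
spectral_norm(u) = 7.96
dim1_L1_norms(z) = [7.46, 9.47, 7.75]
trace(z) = 2.82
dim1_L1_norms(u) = [7.86, 9.12, 7.99]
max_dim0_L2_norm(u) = 6.98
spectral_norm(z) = 8.38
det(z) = 76.44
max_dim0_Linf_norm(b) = 0.62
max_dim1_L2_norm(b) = 0.68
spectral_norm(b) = 0.87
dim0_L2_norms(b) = [0.28, 0.63, 0.68]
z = b + u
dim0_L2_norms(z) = [5.22, 7.59, 3.33]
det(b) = 0.07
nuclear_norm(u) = 14.92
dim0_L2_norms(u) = [5.28, 6.98, 3.77]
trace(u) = 1.37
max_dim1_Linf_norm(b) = 0.62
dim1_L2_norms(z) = [4.43, 7.12, 5.06]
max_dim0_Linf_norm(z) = 6.79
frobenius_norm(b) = 0.97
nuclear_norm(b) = 1.45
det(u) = 83.82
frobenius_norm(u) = 9.53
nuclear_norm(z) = 15.01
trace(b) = 1.45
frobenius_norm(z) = 9.80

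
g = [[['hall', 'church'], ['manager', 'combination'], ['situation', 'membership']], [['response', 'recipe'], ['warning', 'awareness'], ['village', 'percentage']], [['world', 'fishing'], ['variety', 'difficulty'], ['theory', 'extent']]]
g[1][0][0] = 'response'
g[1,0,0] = 'response'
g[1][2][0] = 'village'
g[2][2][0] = 'theory'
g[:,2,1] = ['membership', 'percentage', 'extent']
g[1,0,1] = 'recipe'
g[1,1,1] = 'awareness'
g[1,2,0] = 'village'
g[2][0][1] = 'fishing'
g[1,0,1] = 'recipe'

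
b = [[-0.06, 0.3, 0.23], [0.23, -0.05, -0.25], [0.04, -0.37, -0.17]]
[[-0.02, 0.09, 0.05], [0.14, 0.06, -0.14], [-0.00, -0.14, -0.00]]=b @ [[0.56,0.10,-0.07], [0.1,0.5,-0.25], [-0.07,-0.25,0.53]]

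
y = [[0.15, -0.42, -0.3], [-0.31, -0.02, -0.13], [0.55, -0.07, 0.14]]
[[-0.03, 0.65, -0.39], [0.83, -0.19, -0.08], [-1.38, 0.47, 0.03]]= y @ [[-3.02, 1.19, -0.58],[-1.79, -0.15, -0.79],[1.09, -1.37, 2.12]]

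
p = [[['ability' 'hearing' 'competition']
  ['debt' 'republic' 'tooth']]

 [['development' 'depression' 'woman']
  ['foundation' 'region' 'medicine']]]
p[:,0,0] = ['ability', 'development']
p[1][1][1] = 'region'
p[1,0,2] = 'woman'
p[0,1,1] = 'republic'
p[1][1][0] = 'foundation'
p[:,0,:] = [['ability', 'hearing', 'competition'], ['development', 'depression', 'woman']]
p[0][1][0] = 'debt'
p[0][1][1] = 'republic'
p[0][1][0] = 'debt'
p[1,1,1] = 'region'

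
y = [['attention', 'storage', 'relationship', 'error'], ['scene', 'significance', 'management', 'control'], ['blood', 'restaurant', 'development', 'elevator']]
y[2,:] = ['blood', 'restaurant', 'development', 'elevator']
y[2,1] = 'restaurant'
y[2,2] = 'development'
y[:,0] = ['attention', 'scene', 'blood']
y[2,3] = 'elevator'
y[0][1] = 'storage'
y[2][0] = 'blood'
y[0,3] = 'error'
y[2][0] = 'blood'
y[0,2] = 'relationship'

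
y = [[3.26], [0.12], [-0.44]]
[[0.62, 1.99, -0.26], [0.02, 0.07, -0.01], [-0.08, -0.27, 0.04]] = y@[[0.19, 0.61, -0.08]]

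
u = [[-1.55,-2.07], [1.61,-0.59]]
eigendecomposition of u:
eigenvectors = [[(0.75+0j),0.75-0.00j], [(-0.17-0.64j),-0.17+0.64j]]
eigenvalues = [(-1.07+1.76j), (-1.07-1.76j)]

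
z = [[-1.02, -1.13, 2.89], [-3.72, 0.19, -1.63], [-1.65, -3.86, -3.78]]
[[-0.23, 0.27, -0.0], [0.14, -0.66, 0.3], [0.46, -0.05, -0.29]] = z @ [[-0.00, 0.13, -0.08], [-0.03, -0.13, 0.1], [-0.09, 0.09, 0.01]]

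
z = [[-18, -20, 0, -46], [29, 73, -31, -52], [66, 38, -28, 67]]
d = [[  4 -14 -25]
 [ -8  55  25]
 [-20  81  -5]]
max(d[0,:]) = 4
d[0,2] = -25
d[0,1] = -14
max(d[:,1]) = 81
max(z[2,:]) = 67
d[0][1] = -14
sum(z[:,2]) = -59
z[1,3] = -52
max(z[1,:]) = 73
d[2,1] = 81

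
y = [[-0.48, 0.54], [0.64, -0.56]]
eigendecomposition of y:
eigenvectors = [[0.70,-0.65],[0.71,0.76]]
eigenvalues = [0.07, -1.11]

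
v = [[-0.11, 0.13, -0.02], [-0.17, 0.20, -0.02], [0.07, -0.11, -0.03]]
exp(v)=[[0.88, 0.14, -0.02], [-0.18, 1.21, -0.02], [0.07, -0.11, 0.97]]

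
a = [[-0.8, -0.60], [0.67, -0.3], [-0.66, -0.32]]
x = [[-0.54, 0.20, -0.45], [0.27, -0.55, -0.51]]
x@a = [[0.86, 0.41], [-0.25, 0.17]]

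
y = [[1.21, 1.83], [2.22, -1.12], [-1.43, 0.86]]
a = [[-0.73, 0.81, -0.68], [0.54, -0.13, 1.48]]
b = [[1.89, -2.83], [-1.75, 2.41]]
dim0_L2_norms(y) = [2.9, 2.31]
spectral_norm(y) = 3.01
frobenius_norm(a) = 2.04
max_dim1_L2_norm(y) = 2.49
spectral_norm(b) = 4.52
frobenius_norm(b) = 4.52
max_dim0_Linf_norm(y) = 2.22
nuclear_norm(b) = 4.61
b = a @ y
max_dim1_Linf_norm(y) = 2.22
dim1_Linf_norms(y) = [1.83, 2.22, 1.43]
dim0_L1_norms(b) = [3.64, 5.24]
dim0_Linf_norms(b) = [1.89, 2.83]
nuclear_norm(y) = 5.18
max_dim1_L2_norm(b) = 3.4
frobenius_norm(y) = 3.71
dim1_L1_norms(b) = [4.72, 4.16]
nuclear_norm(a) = 2.62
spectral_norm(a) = 1.91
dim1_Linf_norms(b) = [2.83, 2.41]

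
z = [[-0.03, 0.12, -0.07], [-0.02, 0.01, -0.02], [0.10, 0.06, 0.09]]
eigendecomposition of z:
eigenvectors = [[(-0.34+0.58j), (-0.34-0.58j), (-0.69+0j)], [-0.15+0.05j, (-0.15-0.05j), 0.19+0.00j], [(0.73+0j), (0.73-0j), (0.7+0j)]]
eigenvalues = [(0.03+0.08j), (0.03-0.08j), (0.01+0j)]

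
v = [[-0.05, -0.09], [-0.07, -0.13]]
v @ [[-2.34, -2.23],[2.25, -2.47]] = [[-0.09, 0.33], [-0.13, 0.48]]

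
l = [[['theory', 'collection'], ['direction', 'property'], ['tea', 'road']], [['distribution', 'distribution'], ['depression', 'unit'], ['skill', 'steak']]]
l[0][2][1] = 'road'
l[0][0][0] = 'theory'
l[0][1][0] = 'direction'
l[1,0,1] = 'distribution'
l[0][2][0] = 'tea'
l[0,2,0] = 'tea'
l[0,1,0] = 'direction'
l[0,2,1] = 'road'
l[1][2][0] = 'skill'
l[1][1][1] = 'unit'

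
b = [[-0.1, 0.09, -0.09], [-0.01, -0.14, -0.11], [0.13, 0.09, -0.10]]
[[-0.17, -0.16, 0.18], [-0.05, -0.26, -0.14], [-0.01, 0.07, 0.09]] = b @ [[0.73,1.03,-0.43], [-0.32,0.75,1.25], [0.81,1.34,-0.31]]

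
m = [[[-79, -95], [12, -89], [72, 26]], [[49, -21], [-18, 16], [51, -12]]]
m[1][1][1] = 16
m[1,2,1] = -12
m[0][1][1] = -89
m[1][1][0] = -18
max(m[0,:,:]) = 72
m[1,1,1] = 16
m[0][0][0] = -79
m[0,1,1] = -89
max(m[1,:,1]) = 16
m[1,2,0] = 51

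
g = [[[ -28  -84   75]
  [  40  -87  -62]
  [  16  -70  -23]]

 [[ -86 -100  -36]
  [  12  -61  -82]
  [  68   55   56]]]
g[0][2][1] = -70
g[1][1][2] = -82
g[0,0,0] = -28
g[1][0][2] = -36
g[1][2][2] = 56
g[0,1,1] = -87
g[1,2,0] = 68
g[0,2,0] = 16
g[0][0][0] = -28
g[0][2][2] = -23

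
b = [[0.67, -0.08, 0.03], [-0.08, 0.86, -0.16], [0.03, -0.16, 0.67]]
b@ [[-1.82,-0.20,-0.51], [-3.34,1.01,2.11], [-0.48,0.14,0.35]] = [[-0.97,-0.21,-0.5],  [-2.65,0.86,1.80],  [0.16,-0.07,-0.12]]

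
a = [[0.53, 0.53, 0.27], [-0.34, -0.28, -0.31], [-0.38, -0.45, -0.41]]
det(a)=-0.012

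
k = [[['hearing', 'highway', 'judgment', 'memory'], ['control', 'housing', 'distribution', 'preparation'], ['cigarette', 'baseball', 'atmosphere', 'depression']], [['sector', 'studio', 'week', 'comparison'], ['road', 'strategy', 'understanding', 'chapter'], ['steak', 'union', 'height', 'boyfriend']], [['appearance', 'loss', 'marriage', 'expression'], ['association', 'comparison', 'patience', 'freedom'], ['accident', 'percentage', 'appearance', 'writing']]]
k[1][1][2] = 'understanding'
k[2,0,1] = 'loss'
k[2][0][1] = 'loss'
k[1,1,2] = 'understanding'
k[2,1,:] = ['association', 'comparison', 'patience', 'freedom']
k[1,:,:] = [['sector', 'studio', 'week', 'comparison'], ['road', 'strategy', 'understanding', 'chapter'], ['steak', 'union', 'height', 'boyfriend']]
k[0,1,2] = 'distribution'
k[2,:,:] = [['appearance', 'loss', 'marriage', 'expression'], ['association', 'comparison', 'patience', 'freedom'], ['accident', 'percentage', 'appearance', 'writing']]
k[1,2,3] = 'boyfriend'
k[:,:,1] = [['highway', 'housing', 'baseball'], ['studio', 'strategy', 'union'], ['loss', 'comparison', 'percentage']]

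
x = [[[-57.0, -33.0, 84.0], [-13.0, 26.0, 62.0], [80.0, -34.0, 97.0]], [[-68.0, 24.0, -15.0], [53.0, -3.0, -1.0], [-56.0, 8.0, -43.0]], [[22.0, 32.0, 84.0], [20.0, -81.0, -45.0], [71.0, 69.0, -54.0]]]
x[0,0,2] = 84.0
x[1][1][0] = 53.0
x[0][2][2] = 97.0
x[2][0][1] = 32.0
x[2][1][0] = 20.0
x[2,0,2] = 84.0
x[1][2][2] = -43.0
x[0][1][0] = -13.0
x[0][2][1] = -34.0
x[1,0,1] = 24.0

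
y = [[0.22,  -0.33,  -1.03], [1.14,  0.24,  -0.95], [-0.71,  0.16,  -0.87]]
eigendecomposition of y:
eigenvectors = [[-0.56+0.00j, 0.13+0.39j, (0.13-0.39j)], [(-0.09+0j), (0.89+0j), 0.89-0.00j], [(-0.82+0j), (-0.05-0.18j), (-0.05+0.18j)]]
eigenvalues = [(-1.34+0j), (0.46+0.69j), (0.46-0.69j)]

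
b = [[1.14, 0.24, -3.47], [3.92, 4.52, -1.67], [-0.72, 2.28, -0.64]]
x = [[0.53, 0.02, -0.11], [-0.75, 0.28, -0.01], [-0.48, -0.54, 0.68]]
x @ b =[[0.76, -0.03, -1.8], [0.25, 1.06, 2.14], [-3.15, -1.01, 2.13]]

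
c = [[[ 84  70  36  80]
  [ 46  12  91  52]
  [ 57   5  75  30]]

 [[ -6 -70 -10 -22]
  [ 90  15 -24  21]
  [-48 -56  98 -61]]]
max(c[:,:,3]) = 80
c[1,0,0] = -6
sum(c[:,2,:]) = 100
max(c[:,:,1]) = 70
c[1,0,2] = -10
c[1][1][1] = 15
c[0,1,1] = 12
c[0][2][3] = 30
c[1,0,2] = -10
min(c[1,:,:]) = -70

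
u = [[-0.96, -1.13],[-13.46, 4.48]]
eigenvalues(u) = [-2.99, 6.51]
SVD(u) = [[-0.04,-1.0],[-1.0,0.04]] @ diag([14.196895326925926, 1.3742863880242937]) @ [[0.95, -0.31], [0.31, 0.95]]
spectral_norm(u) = 14.20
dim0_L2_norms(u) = [13.49, 4.62]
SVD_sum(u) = [[-0.53, 0.17], [-13.48, 4.43]] + [[-0.43, -1.3], [0.02, 0.05]]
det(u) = -19.51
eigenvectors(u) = [[-0.49,0.15], [-0.87,-0.99]]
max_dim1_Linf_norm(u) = 13.46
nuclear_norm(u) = 15.57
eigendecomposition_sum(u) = [[-2.35,-0.36], [-4.24,-0.64]] + [[1.39,-0.77], [-9.22,5.12]]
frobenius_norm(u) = 14.26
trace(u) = 3.52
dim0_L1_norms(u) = [14.42, 5.61]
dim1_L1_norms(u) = [2.09, 17.94]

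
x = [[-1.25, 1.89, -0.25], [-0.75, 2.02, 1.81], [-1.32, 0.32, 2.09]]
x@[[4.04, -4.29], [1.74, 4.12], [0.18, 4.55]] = [[-1.81, 12.01],[0.81, 19.78],[-4.40, 16.49]]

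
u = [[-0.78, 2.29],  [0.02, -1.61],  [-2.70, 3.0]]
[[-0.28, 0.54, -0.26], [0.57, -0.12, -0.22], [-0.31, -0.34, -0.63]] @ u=[[0.93, -2.29], [0.15, 0.84], [1.94, -2.05]]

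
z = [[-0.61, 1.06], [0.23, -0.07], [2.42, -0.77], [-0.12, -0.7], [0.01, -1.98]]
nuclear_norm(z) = 4.88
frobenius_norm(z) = 3.53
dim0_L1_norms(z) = [3.39, 4.58]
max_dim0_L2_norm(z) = 2.51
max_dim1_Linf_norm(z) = 2.42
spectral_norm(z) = 2.95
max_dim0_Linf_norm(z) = 2.42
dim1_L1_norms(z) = [1.67, 0.3, 3.19, 0.82, 1.99]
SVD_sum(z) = [[-0.84, 0.82], [0.15, -0.15], [1.64, -1.58], [0.29, -0.28], [0.99, -0.96]] + [[0.23, 0.24], [0.08, 0.08], [0.78, 0.81], [-0.41, -0.42], [-0.98, -1.02]]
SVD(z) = [[-0.40, -0.17], [0.07, -0.06], [0.77, -0.58], [0.14, 0.3], [0.47, 0.73]] @ diag([2.945694637661653, 1.9366422234505227]) @ [[0.72, -0.70],[-0.7, -0.72]]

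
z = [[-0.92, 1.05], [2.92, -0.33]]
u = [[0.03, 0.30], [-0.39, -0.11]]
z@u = [[-0.44, -0.39], [0.22, 0.91]]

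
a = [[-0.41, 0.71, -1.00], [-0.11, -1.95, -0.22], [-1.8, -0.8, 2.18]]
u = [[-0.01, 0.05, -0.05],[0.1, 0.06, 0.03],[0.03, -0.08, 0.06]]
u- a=[[0.40,  -0.66,  0.95], [0.21,  2.01,  0.25], [1.83,  0.72,  -2.12]]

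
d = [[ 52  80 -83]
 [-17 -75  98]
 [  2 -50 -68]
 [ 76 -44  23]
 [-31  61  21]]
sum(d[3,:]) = 55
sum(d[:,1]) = -28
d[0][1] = 80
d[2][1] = -50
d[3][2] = 23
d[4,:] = [-31, 61, 21]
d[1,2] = 98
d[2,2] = -68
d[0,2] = -83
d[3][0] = 76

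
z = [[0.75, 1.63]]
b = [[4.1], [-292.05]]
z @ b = [[-472.97]]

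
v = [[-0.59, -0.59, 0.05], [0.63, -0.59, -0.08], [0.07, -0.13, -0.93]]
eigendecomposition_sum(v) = [[-0.30+0.30j, (-0.29-0.29j), 0.05+0.02j], [(0.3+0.31j), (-0.29+0.3j), 0.02-0.05j], [(-0.07+0.06j), (-0.06-0.06j), (0.01+0j)]] + [[(-0.3-0.3j), (-0.29+0.29j), (0.05-0.02j)], [(0.3-0.31j), (-0.29-0.3j), 0.02+0.05j], [(-0.07-0.06j), -0.06+0.06j, 0.01-0.00j]] + [[0.01+0.00j, -0.00-0.00j, -0.06-0.00j], [(0.02+0j), -0.00-0.00j, -0.11-0.00j], [(0.2+0j), (-0.01-0j), -0.95-0.00j]]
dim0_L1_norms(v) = [1.29, 1.31, 1.06]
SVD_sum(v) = [[-0.04, 0.03, 0.06], [0.27, -0.23, -0.47], [0.38, -0.33, -0.65]] + [[-0.62, -0.53, -0.1], [0.07, 0.06, 0.01], [-0.1, -0.09, -0.02]] + [[0.07, -0.09, 0.08],[0.29, -0.41, 0.38],[-0.20, 0.29, -0.26]]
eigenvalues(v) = [(-0.58+0.6j), (-0.58-0.6j), (-0.94+0j)]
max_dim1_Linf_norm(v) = 0.93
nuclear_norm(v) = 2.63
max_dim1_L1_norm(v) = 1.3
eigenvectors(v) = [[0.01+0.69j, (0.01-0.69j), 0.06+0.00j], [0.71+0.00j, 0.71-0.00j, 0.12+0.00j], [(-0.01+0.15j), (-0.01-0.15j), (0.99+0j)]]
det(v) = -0.66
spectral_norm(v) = 1.01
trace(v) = -2.11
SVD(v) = [[-0.08,-0.98,-0.18], [0.58,0.10,-0.81], [0.81,-0.17,0.56]] @ diag([1.013682294943445, 0.836496512876748, 0.7807187642571634]) @ [[0.46, -0.40, -0.79], [0.76, 0.64, 0.12], [-0.47, 0.65, -0.60]]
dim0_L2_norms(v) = [0.87, 0.84, 0.93]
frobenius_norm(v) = 1.53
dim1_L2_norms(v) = [0.84, 0.87, 0.94]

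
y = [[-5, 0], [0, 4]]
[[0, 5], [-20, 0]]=y @ [[0, -1], [-5, 0]]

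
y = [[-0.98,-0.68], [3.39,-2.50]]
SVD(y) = [[-0.10,1.0], [1.0,0.1]] @ diag([4.2310507177188725, 1.1238815881090924]) @ [[0.82, -0.57],  [-0.57, -0.82]]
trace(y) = -3.48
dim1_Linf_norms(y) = [0.98, 3.39]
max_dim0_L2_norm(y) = 3.53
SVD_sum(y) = [[-0.34, 0.24], [3.45, -2.41]] + [[-0.64,-0.92], [-0.06,-0.09]]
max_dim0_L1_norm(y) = 4.37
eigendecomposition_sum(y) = [[-0.49+1.16j, (-0.34-0.45j)], [1.70+2.24j, -1.25+0.15j]] + [[(-0.49-1.16j), -0.34+0.45j], [(1.7-2.24j), -1.25-0.15j]]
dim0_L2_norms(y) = [3.53, 2.59]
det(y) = 4.76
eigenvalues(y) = [(-1.74+1.31j), (-1.74-1.31j)]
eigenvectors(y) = [[(0.2+0.35j), (0.2-0.35j)], [(0.91+0j), 0.91-0.00j]]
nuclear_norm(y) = 5.35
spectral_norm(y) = 4.23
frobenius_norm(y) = 4.38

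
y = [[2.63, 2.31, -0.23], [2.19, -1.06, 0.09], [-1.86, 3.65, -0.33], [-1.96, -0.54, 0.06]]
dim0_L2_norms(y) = [4.36, 4.48, 0.42]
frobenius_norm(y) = 6.27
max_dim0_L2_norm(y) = 4.48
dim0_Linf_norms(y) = [2.63, 3.65, 0.33]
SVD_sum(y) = [[-0.18,0.25,-0.02], [1.28,-1.73,0.15], [-2.4,3.25,-0.29], [-0.43,0.58,-0.05]] + [[2.81, 2.06, -0.21], [0.91, 0.67, -0.07], [0.54, 0.40, -0.04], [-1.53, -1.12, 0.11]] + [[-0.00, -0.00, -0.00], [0.0, 0.0, 0.0], [0.00, 0.00, 0.0], [-0.0, -0.0, -0.00]]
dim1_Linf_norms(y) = [2.63, 2.19, 3.65, 1.96]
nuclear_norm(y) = 8.85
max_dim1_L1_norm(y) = 5.84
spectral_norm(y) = 4.66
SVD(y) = [[0.07, 0.83, 0.40], [-0.46, 0.27, -0.78], [0.87, 0.16, -0.47], [0.16, -0.45, 0.11]] @ diag([4.6584251044367715, 4.19053315567647, 0.0027235141763318716]) @ [[-0.59, 0.8, -0.07],[0.81, 0.59, -0.06],[-0.01, -0.09, -1.00]]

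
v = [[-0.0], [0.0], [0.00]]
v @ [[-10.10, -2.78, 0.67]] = [[0.00, 0.00, 0.00], [0.0, 0.0, 0.0], [0.00, 0.00, 0.0]]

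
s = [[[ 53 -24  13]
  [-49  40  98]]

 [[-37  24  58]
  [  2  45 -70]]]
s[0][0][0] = 53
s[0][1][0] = -49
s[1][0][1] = 24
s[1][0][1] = 24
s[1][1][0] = 2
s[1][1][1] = 45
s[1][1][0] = 2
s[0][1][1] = 40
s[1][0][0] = -37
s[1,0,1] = 24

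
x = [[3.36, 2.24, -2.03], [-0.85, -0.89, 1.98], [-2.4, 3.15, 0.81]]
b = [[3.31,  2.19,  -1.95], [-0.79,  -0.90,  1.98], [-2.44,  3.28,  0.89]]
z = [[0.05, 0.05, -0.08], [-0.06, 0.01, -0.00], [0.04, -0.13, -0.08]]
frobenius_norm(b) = 6.51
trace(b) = 3.30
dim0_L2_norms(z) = [0.09, 0.14, 0.11]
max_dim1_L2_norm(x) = 4.52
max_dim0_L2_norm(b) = 4.19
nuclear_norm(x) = 10.12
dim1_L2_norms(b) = [4.42, 2.31, 4.18]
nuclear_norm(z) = 0.32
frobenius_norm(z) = 0.20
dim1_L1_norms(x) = [7.63, 3.72, 6.36]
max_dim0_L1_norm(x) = 6.61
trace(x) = 3.28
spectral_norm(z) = 0.16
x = b + z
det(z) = -0.00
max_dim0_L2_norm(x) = 4.22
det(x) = -22.71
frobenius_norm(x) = 6.50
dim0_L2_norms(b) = [4.19, 4.05, 2.92]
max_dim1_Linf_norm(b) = 3.31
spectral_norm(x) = 5.04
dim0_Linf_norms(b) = [3.31, 3.28, 1.98]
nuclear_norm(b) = 10.20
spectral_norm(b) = 4.95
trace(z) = -0.02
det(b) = -23.85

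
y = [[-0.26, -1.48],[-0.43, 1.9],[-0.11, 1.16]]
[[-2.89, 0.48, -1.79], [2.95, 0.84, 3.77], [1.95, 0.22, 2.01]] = y@[[1.0, -1.92, -1.93],[1.78, 0.01, 1.55]]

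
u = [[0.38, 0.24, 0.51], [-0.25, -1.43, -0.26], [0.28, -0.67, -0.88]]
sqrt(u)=[[(0.63+0.08j),(-0-0.11j),(0.24-0.34j)], [(-0.11+0.16j),0.00+1.19j,(-0.04+0.14j)], [(0.18-0.21j),(-0+0.31j),0.07+0.90j]]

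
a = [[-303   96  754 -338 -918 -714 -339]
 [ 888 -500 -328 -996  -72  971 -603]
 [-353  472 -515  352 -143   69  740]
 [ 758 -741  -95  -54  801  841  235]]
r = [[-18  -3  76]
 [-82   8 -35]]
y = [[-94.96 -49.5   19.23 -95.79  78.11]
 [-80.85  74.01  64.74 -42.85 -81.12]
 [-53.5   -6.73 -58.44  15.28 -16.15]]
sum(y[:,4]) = -19.160000000000004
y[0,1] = -49.5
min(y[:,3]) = -95.79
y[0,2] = 19.23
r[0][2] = 76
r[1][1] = 8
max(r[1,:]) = 8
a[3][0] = 758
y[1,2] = 64.74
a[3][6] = 235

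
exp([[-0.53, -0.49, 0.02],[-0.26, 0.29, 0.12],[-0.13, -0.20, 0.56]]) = [[0.64, -0.46, -0.01], [-0.25, 1.39, 0.18], [-0.11, -0.27, 1.73]]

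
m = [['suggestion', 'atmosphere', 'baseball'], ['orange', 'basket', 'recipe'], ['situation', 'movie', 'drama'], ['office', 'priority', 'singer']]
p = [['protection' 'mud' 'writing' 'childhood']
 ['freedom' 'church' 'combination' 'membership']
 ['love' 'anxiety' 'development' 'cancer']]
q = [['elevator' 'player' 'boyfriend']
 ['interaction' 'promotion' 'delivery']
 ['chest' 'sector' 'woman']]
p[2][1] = 'anxiety'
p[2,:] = ['love', 'anxiety', 'development', 'cancer']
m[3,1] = 'priority'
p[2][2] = 'development'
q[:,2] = ['boyfriend', 'delivery', 'woman']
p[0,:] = ['protection', 'mud', 'writing', 'childhood']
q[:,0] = ['elevator', 'interaction', 'chest']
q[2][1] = 'sector'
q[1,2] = 'delivery'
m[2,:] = ['situation', 'movie', 'drama']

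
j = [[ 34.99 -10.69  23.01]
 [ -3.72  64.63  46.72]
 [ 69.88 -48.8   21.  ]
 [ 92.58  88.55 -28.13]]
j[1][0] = -3.72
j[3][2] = -28.13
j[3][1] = 88.55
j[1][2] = 46.72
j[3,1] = 88.55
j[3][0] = 92.58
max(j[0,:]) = 34.99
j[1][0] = -3.72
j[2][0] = 69.88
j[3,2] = -28.13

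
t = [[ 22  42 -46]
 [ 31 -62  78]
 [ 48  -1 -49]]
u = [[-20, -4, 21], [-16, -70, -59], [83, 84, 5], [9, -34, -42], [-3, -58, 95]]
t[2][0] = 48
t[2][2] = -49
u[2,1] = 84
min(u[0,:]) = -20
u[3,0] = 9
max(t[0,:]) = 42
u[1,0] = -16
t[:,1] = [42, -62, -1]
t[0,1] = 42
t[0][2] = -46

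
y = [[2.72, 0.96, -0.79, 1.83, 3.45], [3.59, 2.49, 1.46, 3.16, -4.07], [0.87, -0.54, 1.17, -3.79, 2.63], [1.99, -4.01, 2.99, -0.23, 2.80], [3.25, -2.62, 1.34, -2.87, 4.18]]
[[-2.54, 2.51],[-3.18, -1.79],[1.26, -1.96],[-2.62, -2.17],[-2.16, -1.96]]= y@[[-0.88, -0.3], [0.55, 0.19], [0.31, -0.67], [-0.44, 0.54], [0.11, 0.47]]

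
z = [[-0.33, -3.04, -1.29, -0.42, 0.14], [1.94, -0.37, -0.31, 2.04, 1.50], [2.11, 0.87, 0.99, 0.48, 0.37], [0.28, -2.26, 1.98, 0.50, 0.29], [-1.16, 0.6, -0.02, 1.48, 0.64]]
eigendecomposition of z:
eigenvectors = [[(0.64+0j), (0.64-0j), 0.12+0.00j, (-0.37-0.2j), -0.37+0.20j], [(0.13-0.55j), 0.13+0.55j, -0.08+0.00j, 0.21+0.10j, (0.21-0.1j)], [-0.28-0.35j, (-0.28+0.35j), -0.10+0.00j, -0.14+0.25j, -0.14-0.25j], [(0.22+0.14j), (0.22-0.14j), 0.49+0.00j, (-0.08+0.44j), (-0.08-0.44j)], [(-0+0.1j), -0.00-0.10j, -0.86+0.00j, 0.70+0.00j, 0.70-0.00j]]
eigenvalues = [(-0.55+3.27j), (-0.55-3.27j), (0.01+0j), (1.26+1.34j), (1.26-1.34j)]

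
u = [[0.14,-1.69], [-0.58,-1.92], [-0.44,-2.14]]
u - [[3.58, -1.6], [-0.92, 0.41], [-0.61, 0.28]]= [[-3.44, -0.09], [0.34, -2.33], [0.17, -2.42]]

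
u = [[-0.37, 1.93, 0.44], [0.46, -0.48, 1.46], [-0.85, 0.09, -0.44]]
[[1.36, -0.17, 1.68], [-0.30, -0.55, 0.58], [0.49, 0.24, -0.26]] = u @ [[-0.61, -0.11, 0.06], [0.55, -0.03, 0.74], [0.17, -0.35, 0.62]]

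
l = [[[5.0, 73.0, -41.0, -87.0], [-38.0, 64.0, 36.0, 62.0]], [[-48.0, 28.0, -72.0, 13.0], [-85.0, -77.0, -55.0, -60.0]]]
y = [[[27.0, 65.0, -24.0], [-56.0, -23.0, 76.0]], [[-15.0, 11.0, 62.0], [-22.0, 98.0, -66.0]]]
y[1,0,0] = -15.0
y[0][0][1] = 65.0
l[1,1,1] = -77.0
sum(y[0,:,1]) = 42.0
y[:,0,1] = [65.0, 11.0]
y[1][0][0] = -15.0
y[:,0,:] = [[27.0, 65.0, -24.0], [-15.0, 11.0, 62.0]]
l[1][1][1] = -77.0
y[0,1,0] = -56.0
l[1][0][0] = -48.0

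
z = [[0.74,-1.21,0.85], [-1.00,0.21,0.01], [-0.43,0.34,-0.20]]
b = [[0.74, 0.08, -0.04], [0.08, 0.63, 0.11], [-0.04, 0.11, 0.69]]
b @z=[[0.48, -0.89, 0.64],  [-0.62, 0.07, 0.05],  [-0.44, 0.31, -0.17]]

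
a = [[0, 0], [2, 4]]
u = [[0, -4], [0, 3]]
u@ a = [[-8, -16], [6, 12]]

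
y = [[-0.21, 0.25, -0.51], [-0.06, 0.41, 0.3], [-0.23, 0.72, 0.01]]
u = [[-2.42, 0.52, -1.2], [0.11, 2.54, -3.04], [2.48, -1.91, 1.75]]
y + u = [[-2.63, 0.77, -1.71], [0.05, 2.95, -2.74], [2.25, -1.19, 1.76]]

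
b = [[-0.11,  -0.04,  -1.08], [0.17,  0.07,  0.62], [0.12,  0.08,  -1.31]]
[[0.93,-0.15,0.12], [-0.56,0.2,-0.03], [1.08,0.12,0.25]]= b @ [[-0.27, 0.69, 0.21],[0.09, 0.98, 0.39],[-0.84, 0.03, -0.15]]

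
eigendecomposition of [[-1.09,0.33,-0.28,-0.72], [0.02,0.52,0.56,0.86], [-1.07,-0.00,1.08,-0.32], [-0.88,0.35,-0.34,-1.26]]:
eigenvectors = [[-0.59, 0.63, 0.02, 0.08], [0.28, 0.36, 0.73, 0.92], [-0.26, 0.33, 0.68, 0.39], [-0.71, -0.6, 0.0, 0.06]]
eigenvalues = [-2.24, -0.36, 1.04, 0.81]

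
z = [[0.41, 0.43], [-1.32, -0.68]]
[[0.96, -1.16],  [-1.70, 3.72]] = z@[[0.26,-2.8], [1.99,-0.03]]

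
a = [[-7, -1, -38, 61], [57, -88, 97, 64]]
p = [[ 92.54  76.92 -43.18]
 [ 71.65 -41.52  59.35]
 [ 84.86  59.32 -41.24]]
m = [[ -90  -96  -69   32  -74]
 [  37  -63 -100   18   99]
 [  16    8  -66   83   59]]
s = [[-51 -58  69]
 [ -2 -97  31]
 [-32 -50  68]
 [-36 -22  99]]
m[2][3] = 83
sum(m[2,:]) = 100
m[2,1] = 8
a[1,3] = 64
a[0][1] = -1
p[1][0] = 71.65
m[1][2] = -100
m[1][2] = -100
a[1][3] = 64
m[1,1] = -63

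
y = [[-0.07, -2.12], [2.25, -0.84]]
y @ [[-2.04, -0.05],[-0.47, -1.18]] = [[1.14, 2.51],  [-4.20, 0.88]]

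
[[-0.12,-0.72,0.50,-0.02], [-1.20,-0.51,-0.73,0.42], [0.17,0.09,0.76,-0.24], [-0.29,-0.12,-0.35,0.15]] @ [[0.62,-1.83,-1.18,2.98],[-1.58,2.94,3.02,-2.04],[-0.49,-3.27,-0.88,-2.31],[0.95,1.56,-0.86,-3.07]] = [[0.80, -3.56, -2.46, 0.02], [0.82, 3.74, 0.16, -2.14], [-0.64, -2.91, -0.39, -0.70], [0.32, 1.56, 0.16, -0.27]]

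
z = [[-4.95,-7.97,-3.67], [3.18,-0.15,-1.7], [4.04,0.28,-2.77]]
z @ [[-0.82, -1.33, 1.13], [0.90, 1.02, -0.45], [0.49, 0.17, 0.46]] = [[-4.91,-2.17,-3.7],[-3.58,-4.67,2.88],[-4.42,-5.56,3.16]]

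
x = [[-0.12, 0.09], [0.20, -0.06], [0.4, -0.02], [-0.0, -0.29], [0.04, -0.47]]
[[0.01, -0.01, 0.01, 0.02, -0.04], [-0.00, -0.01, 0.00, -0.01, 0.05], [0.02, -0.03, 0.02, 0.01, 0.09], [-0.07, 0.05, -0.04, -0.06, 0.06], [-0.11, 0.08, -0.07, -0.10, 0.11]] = x @ [[0.05, -0.08, 0.05, 0.03, 0.21], [0.23, -0.18, 0.15, 0.21, -0.21]]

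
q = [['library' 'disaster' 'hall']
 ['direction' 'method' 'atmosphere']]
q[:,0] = ['library', 'direction']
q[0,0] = 'library'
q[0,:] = ['library', 'disaster', 'hall']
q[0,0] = 'library'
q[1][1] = 'method'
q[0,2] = 'hall'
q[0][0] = 'library'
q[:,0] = ['library', 'direction']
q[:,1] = ['disaster', 'method']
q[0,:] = ['library', 'disaster', 'hall']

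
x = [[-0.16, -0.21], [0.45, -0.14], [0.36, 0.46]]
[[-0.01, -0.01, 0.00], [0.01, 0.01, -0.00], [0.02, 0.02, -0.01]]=x@[[0.02, 0.02, -0.01], [0.02, 0.02, -0.01]]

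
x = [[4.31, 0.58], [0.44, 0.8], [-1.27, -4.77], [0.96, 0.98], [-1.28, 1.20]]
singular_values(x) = [5.74, 4.01]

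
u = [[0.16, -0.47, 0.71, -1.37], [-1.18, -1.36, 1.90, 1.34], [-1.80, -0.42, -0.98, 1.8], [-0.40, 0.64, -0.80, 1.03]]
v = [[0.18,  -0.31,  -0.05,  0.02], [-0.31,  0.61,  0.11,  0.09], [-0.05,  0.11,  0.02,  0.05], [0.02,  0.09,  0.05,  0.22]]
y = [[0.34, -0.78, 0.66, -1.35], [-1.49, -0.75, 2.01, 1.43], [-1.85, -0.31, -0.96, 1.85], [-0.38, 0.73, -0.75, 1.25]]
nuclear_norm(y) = 7.57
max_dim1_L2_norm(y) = 2.98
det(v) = -0.00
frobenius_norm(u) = 4.60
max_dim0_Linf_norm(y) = 2.01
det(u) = -2.04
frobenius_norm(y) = 4.74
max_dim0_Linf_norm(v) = 0.61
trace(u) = -1.15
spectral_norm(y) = 3.75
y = u + v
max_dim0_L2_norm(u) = 2.82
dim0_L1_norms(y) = [4.06, 2.57, 4.38, 5.88]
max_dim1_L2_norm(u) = 2.94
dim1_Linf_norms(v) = [0.31, 0.61, 0.11, 0.22]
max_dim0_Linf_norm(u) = 1.9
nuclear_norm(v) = 1.04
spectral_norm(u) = 3.55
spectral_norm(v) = 0.80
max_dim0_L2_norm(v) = 0.7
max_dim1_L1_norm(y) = 5.68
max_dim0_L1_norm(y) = 5.88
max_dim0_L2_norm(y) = 2.98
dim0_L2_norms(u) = [2.19, 1.63, 2.39, 2.82]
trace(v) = 1.03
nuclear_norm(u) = 7.47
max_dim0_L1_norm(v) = 1.12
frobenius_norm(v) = 0.83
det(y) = -0.26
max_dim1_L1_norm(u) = 5.78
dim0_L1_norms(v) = [0.56, 1.12, 0.23, 0.38]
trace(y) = -0.12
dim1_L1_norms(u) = [2.71, 5.78, 5.0, 2.87]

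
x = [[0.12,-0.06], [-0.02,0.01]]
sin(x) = [[0.12, -0.06], [-0.02, 0.01]]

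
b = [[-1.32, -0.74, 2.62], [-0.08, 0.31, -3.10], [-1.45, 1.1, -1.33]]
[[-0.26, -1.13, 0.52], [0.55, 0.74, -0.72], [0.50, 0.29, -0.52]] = b @ [[-0.16, 0.25, 0.09], [0.04, 0.34, -0.09], [-0.17, -0.21, 0.22]]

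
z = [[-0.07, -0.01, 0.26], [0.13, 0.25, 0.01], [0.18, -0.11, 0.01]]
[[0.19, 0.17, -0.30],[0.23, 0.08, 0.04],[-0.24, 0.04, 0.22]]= z @[[-0.63, 0.27, 1.07], [1.22, 0.17, -0.36], [0.61, 0.73, -0.89]]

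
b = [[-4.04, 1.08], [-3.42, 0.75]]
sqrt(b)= [[0.00+2.19j, -0.49j], [1.54j, 0.00+0.03j]]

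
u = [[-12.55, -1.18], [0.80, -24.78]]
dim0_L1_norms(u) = [13.35, 25.96]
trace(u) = -37.33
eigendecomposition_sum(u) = [[-12.71, 1.23], [-0.84, 0.08]] + [[0.16, -2.41], [1.64, -24.86]]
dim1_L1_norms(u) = [13.73, 25.58]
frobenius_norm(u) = 27.81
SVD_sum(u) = [[0.01,-1.04], [0.27,-24.79]] + [[-12.56,-0.14], [0.53,0.01]]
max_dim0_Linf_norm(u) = 24.78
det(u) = 311.93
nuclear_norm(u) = 37.38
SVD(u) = [[0.04, 1.0],  [1.0, -0.04]] @ diag([24.809187628852765, 12.57328553705749]) @ [[0.01,-1.0], [-1.00,-0.01]]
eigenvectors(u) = [[1.00, 0.10],[0.07, 1.00]]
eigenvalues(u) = [-12.63, -24.7]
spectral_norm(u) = 24.81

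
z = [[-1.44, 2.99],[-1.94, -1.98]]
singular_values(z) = [3.59, 2.41]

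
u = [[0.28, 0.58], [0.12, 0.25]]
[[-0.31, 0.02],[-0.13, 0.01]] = u @ [[-0.05, -1.09], [-0.51, 0.56]]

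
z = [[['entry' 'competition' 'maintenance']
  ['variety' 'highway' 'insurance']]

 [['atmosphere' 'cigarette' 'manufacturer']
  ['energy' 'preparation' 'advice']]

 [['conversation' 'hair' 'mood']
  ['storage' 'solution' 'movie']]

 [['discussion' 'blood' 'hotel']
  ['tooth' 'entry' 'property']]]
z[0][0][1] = 'competition'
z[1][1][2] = 'advice'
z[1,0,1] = 'cigarette'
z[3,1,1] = 'entry'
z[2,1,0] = 'storage'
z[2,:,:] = [['conversation', 'hair', 'mood'], ['storage', 'solution', 'movie']]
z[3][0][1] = 'blood'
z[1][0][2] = 'manufacturer'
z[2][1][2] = 'movie'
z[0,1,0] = 'variety'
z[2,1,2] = 'movie'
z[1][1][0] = 'energy'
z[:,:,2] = [['maintenance', 'insurance'], ['manufacturer', 'advice'], ['mood', 'movie'], ['hotel', 'property']]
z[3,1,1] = 'entry'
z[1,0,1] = 'cigarette'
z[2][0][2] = 'mood'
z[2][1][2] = 'movie'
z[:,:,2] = [['maintenance', 'insurance'], ['manufacturer', 'advice'], ['mood', 'movie'], ['hotel', 'property']]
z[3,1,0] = 'tooth'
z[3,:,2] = ['hotel', 'property']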